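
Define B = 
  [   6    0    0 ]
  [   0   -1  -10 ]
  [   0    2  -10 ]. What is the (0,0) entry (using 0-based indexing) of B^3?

Characteristic polynomial: r^3 + 5r^2 - 36r - 180 = (r - 6)(r + 5)(r + 6), so the eigenvalues are -6, -5, 6.
r=-5: eigenvector (0, 5, 2).
r=6: eigenvector (1, 0, 0).
r=-6: eigenvector (0, 2, 1).
P = [[0, 1, 0], [5, 0, 2], [2, 0, 1]], D = diag(-5, 6, -6), P⁻¹ = [[0, 1, -2], [1, 0, 0], [0, -2, 5]].
B³ = P·diag(-125, 216, -216)·P⁻¹ = [[216, 0, 0], [0, 239, -910], [0, 182, -580]].
The requested entry is 216.

216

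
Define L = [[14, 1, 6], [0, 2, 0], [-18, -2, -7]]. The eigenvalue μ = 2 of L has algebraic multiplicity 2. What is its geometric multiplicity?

L − 2I = [[12, 1, 6], [0, 0, 0], [-18, -2, -9]].
This matrix has rank 2, so its null space has dimension 3 − 2 = 1.

1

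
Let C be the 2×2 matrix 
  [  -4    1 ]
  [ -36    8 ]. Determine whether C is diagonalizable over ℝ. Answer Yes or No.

Characteristic polynomial: p(s) = s^2 - 4s + 4 = (s - 2)^2.
s = 2 has algebraic multiplicity 2; rank(C − 2I) = 1, so geometric multiplicity = 1.
Geometric multiplicity < algebraic multiplicity, so C is not diagonalizable.

No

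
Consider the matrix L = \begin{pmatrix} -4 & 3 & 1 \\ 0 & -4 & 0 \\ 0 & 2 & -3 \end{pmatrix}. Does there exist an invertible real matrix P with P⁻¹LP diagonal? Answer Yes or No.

No

Characteristic polynomial: p(r) = r^3 + 11r^2 + 40r + 48 = (r + 3)(r + 4)^2.
r = -4 has algebraic multiplicity 2; rank(L + 4I) = 2, so geometric multiplicity = 1.
Geometric multiplicity < algebraic multiplicity, so L is not diagonalizable.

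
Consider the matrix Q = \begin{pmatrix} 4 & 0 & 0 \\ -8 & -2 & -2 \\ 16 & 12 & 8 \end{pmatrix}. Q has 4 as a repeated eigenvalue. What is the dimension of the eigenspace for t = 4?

Q − 4I = [[0, 0, 0], [-8, -6, -2], [16, 12, 4]].
This matrix has rank 1, so its null space has dimension 3 − 1 = 2.

2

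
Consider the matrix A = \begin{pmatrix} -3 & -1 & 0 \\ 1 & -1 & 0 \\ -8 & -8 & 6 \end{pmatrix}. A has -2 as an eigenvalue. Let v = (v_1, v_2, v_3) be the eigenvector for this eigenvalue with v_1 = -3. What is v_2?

A + 2I = [[-1, -1, 0], [1, 1, 0], [-8, -8, 8]].
Solving (A + 2I)v = 0 gives the eigenspace spanned by (-3, 3, 0).
With v_1 = -3, v = (-3, 3, 0), so v_2 = 3.

3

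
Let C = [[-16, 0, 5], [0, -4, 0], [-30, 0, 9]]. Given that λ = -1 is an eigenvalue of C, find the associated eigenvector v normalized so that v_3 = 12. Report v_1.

4

C + 1I = [[-15, 0, 5], [0, -3, 0], [-30, 0, 10]].
Solving (C + 1I)v = 0 gives the eigenspace spanned by (4, 0, 12).
With v_3 = 12, v = (4, 0, 12), so v_1 = 4.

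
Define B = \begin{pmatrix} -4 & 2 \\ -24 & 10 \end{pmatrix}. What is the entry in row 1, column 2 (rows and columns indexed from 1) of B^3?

Characteristic polynomial: s^2 - 6s + 8 = (s - 4)(s - 2), so the eigenvalues are 2, 4.
s=4: eigenvector (1, 4).
s=2: eigenvector (1, 3).
P = [[1, 1], [4, 3]], D = diag(4, 2), P⁻¹ = [[-3, 1], [4, -1]].
B³ = P·diag(64, 8)·P⁻¹ = [[-160, 56], [-672, 232]].
The requested entry is 56.

56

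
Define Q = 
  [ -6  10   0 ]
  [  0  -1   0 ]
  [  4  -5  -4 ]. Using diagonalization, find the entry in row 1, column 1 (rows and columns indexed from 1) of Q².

36

Characteristic polynomial: r^3 + 11r^2 + 34r + 24 = (r + 1)(r + 4)(r + 6), so the eigenvalues are -6, -4, -1.
r=-6: eigenvector (1, 0, -2).
r=-1: eigenvector (2, 1, 1).
r=-4: eigenvector (0, 0, 1).
P = [[1, 2, 0], [0, 1, 0], [-2, 1, 1]], D = diag(-6, -1, -4), P⁻¹ = [[1, -2, 0], [0, 1, 0], [2, -5, 1]].
Q² = P·diag(36, 1, 16)·P⁻¹ = [[36, -70, 0], [0, 1, 0], [-40, 65, 16]].
The requested entry is 36.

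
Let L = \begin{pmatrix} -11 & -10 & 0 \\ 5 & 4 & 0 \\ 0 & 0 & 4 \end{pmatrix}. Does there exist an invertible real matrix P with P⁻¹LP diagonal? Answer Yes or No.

Yes

Characteristic polynomial: p(r) = r^3 + 3r^2 - 22r - 24 = (r - 4)(r + 1)(r + 6).
All 3 eigenvalues are distinct, so L is diagonalizable.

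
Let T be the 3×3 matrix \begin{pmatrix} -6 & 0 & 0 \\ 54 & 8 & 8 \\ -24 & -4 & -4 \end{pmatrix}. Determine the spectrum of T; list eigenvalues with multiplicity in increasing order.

-6, 0, 4

Characteristic polynomial: p(μ) = μ^3 + 2μ^2 - 24μ = μ(μ - 4)(μ + 6).
Roots (with multiplicity): -6, 0, 4.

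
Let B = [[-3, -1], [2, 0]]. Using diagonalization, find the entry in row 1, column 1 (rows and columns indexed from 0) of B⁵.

30

Characteristic polynomial: t^2 + 3t + 2 = (t + 1)(t + 2), so the eigenvalues are -2, -1.
t=-2: eigenvector (1, -1).
t=-1: eigenvector (-1, 2).
P = [[1, -1], [-1, 2]], D = diag(-2, -1), P⁻¹ = [[2, 1], [1, 1]].
B⁵ = P·diag(-32, -1)·P⁻¹ = [[-63, -31], [62, 30]].
The requested entry is 30.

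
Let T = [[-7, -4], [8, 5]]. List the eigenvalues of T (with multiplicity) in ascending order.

-3, 1

Characteristic polynomial: p(r) = r^2 + 2r - 3 = (r - 1)(r + 3).
Roots (with multiplicity): -3, 1.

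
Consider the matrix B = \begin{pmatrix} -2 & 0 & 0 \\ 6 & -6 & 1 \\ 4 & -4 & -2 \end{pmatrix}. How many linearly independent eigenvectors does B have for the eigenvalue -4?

1

B + 4I = [[2, 0, 0], [6, -2, 1], [4, -4, 2]].
This matrix has rank 2, so its null space has dimension 3 − 2 = 1.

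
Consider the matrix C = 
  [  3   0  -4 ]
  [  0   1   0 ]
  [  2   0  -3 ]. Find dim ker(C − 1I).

2

C − 1I = [[2, 0, -4], [0, 0, 0], [2, 0, -4]].
This matrix has rank 1, so its null space has dimension 3 − 1 = 2.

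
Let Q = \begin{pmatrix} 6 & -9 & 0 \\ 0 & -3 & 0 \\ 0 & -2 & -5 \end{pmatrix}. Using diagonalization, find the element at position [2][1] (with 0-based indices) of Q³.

Characteristic polynomial: s^3 + 2s^2 - 33s - 90 = (s - 6)(s + 3)(s + 5), so the eigenvalues are -5, -3, 6.
s=6: eigenvector (1, 0, 0).
s=-3: eigenvector (1, 1, -1).
s=-5: eigenvector (0, 0, 1).
P = [[1, 1, 0], [0, 1, 0], [0, -1, 1]], D = diag(6, -3, -5), P⁻¹ = [[1, -1, 0], [0, 1, 0], [0, 1, 1]].
Q³ = P·diag(216, -27, -125)·P⁻¹ = [[216, -243, 0], [0, -27, 0], [0, -98, -125]].
The requested entry is -98.

-98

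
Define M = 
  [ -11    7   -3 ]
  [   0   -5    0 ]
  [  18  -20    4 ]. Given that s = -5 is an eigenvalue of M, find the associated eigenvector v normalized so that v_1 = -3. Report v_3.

M + 5I = [[-6, 7, -3], [0, 0, 0], [18, -20, 9]].
Solving (M + 5I)v = 0 gives the eigenspace spanned by (-3, 0, 6).
With v_1 = -3, v = (-3, 0, 6), so v_3 = 6.

6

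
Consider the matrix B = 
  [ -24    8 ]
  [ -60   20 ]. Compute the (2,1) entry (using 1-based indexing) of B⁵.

-15360

Characteristic polynomial: μ^2 + 4μ = μ(μ + 4), so the eigenvalues are -4, 0.
μ=-4: eigenvector (-2, -5).
μ=0: eigenvector (1, 3).
P = [[-2, 1], [-5, 3]], D = diag(-4, 0), P⁻¹ = [[-3, 1], [-5, 2]].
B⁵ = P·diag(-1024, 0)·P⁻¹ = [[-6144, 2048], [-15360, 5120]].
The requested entry is -15360.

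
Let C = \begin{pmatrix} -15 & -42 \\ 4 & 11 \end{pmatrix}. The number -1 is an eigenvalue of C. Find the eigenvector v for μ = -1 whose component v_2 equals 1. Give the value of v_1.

C + 1I = [[-14, -42], [4, 12]].
Solving (C + 1I)v = 0 gives the eigenspace spanned by (-3, 1).
With v_2 = 1, v = (-3, 1), so v_1 = -3.

-3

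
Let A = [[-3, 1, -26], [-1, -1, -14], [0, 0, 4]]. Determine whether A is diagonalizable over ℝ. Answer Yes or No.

No

Characteristic polynomial: p(t) = t^3 - 12t - 16 = (t - 4)(t + 2)^2.
t = -2 has algebraic multiplicity 2; rank(A + 2I) = 2, so geometric multiplicity = 1.
Geometric multiplicity < algebraic multiplicity, so A is not diagonalizable.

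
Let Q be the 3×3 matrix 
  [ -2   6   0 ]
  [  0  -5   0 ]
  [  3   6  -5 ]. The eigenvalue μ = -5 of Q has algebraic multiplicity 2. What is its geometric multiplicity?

2

Q + 5I = [[3, 6, 0], [0, 0, 0], [3, 6, 0]].
This matrix has rank 1, so its null space has dimension 3 − 1 = 2.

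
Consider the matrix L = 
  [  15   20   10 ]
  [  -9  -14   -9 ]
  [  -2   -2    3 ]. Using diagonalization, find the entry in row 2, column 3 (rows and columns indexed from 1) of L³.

-189

Characteristic polynomial: t^3 - 4t^2 - 25t + 100 = (t - 5)(t - 4)(t + 5), so the eigenvalues are -5, 4, 5.
t=-5: eigenvector (1, -1, 0).
t=4: eigenvector (0, 1, -2).
t=5: eigenvector (1, 0, -1).
P = [[1, 0, 1], [-1, 1, 0], [0, -2, -1]], D = diag(-5, 4, 5), P⁻¹ = [[-1, -2, -1], [-1, -1, -1], [2, 2, 1]].
L³ = P·diag(-125, 64, 125)·P⁻¹ = [[375, 500, 250], [-189, -314, -189], [-122, -122, 3]].
The requested entry is -189.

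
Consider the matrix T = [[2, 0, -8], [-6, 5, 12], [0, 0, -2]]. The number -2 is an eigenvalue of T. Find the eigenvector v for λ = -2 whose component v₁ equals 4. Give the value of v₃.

2

T + 2I = [[4, 0, -8], [-6, 7, 12], [0, 0, 0]].
Solving (T + 2I)v = 0 gives the eigenspace spanned by (4, 0, 2).
With v₁ = 4, v = (4, 0, 2), so v₃ = 2.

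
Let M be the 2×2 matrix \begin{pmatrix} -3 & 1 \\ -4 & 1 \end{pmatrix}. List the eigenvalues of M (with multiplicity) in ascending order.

Characteristic polynomial: p(t) = t^2 + 2t + 1 = (t + 1)^2.
Roots (with multiplicity): -1, -1.

-1, -1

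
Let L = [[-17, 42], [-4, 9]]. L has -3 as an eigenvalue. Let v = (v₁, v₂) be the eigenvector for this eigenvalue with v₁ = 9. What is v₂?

L + 3I = [[-14, 42], [-4, 12]].
Solving (L + 3I)v = 0 gives the eigenspace spanned by (9, 3).
With v₁ = 9, v = (9, 3), so v₂ = 3.

3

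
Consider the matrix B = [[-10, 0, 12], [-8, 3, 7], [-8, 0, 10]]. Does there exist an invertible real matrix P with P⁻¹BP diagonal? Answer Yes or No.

Characteristic polynomial: p(r) = r^3 - 3r^2 - 4r + 12 = (r - 3)(r - 2)(r + 2).
All 3 eigenvalues are distinct, so B is diagonalizable.

Yes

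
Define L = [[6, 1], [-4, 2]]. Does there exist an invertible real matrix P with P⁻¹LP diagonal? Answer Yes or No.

No

Characteristic polynomial: p(λ) = λ^2 - 8λ + 16 = (λ - 4)^2.
λ = 4 has algebraic multiplicity 2; rank(L − 4I) = 1, so geometric multiplicity = 1.
Geometric multiplicity < algebraic multiplicity, so L is not diagonalizable.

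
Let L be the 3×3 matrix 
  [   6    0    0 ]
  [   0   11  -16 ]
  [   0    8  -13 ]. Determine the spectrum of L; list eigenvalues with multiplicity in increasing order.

-5, 3, 6

Characteristic polynomial: p(r) = r^3 - 4r^2 - 27r + 90 = (r - 6)(r - 3)(r + 5).
Roots (with multiplicity): -5, 3, 6.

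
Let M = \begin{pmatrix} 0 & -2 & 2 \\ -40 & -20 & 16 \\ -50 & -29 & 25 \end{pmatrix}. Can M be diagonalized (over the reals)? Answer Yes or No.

Yes

Characteristic polynomial: p(r) = r^3 - 5r^2 - 16r + 80 = (r - 5)(r - 4)(r + 4).
All 3 eigenvalues are distinct, so M is diagonalizable.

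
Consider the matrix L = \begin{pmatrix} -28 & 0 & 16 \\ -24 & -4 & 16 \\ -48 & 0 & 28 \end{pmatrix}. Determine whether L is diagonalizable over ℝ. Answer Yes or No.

Characteristic polynomial: p(μ) = μ^3 + 4μ^2 - 16μ - 64 = (μ - 4)(μ + 4)^2.
μ = -4 has algebraic multiplicity 2; rank(L + 4I) = 1, so geometric multiplicity = 2.
Every eigenvalue has geometric = algebraic multiplicity, so L is diagonalizable.

Yes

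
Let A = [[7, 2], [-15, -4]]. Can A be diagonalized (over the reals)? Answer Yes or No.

Yes

Characteristic polynomial: p(λ) = λ^2 - 3λ + 2 = (λ - 2)(λ - 1).
All 2 eigenvalues are distinct, so A is diagonalizable.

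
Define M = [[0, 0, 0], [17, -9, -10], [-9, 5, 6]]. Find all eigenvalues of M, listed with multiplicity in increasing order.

-4, 0, 1

Characteristic polynomial: p(t) = t^3 + 3t^2 - 4t = t(t - 1)(t + 4).
Roots (with multiplicity): -4, 0, 1.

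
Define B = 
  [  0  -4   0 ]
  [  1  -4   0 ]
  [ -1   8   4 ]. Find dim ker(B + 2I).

B + 2I = [[2, -4, 0], [1, -2, 0], [-1, 8, 6]].
This matrix has rank 2, so its null space has dimension 3 − 2 = 1.

1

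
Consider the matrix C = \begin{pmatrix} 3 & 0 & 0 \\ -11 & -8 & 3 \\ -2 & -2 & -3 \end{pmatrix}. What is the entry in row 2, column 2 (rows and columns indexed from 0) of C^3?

Characteristic polynomial: s^3 + 8s^2 - 3s - 90 = (s - 3)(s + 5)(s + 6), so the eigenvalues are -6, -5, 3.
s=-5: eigenvector (0, 1, 1).
s=-6: eigenvector (0, 3, 2).
s=3: eigenvector (1, -1, 0).
P = [[0, 0, 1], [1, 3, -1], [1, 2, 0]], D = diag(-5, -6, 3), P⁻¹ = [[-2, -2, 3], [1, 1, -1], [1, 0, 0]].
C³ = P·diag(-125, -216, 27)·P⁻¹ = [[27, 0, 0], [-425, -398, 273], [-182, -182, 57]].
The requested entry is 57.

57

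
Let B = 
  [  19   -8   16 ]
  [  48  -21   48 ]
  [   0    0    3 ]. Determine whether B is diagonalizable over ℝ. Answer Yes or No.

Characteristic polynomial: p(λ) = λ^3 - λ^2 - 21λ + 45 = (λ - 3)^2(λ + 5).
λ = 3 has algebraic multiplicity 2; rank(B − 3I) = 1, so geometric multiplicity = 2.
Every eigenvalue has geometric = algebraic multiplicity, so B is diagonalizable.

Yes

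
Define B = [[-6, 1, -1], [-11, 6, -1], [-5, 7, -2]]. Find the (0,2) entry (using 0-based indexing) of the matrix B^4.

Characteristic polynomial: μ^3 + 2μ^2 - 23μ - 60 = (μ - 5)(μ + 3)(μ + 4), so the eigenvalues are -4, -3, 5.
μ=-4: eigenvector (1, 1, -1).
μ=-3: eigenvector (-1, -1, 2).
μ=5: eigenvector (0, 1, 1).
P = [[1, -1, 0], [1, -1, 1], [-1, 2, 1]], D = diag(-4, -3, 5), P⁻¹ = [[3, -1, 1], [2, -1, 1], [-1, 1, 0]].
B⁴ = P·diag(256, 81, 625)·P⁻¹ = [[606, -175, 175], [-19, 450, 175], [-1069, 719, -94]].
The requested entry is 175.

175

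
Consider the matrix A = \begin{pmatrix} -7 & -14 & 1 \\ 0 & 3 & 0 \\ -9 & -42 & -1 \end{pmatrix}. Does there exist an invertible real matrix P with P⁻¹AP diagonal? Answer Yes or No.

Characteristic polynomial: p(λ) = λ^3 + 5λ^2 - 8λ - 48 = (λ - 3)(λ + 4)^2.
λ = -4 has algebraic multiplicity 2; rank(A + 4I) = 2, so geometric multiplicity = 1.
Geometric multiplicity < algebraic multiplicity, so A is not diagonalizable.

No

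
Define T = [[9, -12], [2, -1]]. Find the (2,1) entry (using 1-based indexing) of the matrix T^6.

Characteristic polynomial: s^2 - 8s + 15 = (s - 5)(s - 3), so the eigenvalues are 3, 5.
s=5: eigenvector (-3, -1).
s=3: eigenvector (-2, -1).
P = [[-3, -2], [-1, -1]], D = diag(5, 3), P⁻¹ = [[-1, 2], [1, -3]].
T⁶ = P·diag(15625, 729)·P⁻¹ = [[45417, -89376], [14896, -29063]].
The requested entry is 14896.

14896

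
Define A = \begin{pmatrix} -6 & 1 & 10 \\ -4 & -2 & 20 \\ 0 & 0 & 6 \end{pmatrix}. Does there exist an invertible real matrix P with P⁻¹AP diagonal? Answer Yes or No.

Characteristic polynomial: p(t) = t^3 + 2t^2 - 32t - 96 = (t - 6)(t + 4)^2.
t = -4 has algebraic multiplicity 2; rank(A + 4I) = 2, so geometric multiplicity = 1.
Geometric multiplicity < algebraic multiplicity, so A is not diagonalizable.

No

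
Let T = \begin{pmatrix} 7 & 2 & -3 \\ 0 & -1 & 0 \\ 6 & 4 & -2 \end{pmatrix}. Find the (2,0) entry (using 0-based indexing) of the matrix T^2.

Characteristic polynomial: μ^3 - 4μ^2 - μ + 4 = (μ - 4)(μ - 1)(μ + 1), so the eigenvalues are -1, 1, 4.
μ=1: eigenvector (-1, 0, -2).
μ=-1: eigenvector (-1, 1, -2).
μ=4: eigenvector (1, 0, 1).
P = [[-1, -1, 1], [0, 1, 0], [-2, -2, 1]], D = diag(1, -1, 4), P⁻¹ = [[1, -1, -1], [0, 1, 0], [2, 0, -1]].
T² = P·diag(1, 1, 16)·P⁻¹ = [[31, 0, -15], [0, 1, 0], [30, 0, -14]].
The requested entry is 30.

30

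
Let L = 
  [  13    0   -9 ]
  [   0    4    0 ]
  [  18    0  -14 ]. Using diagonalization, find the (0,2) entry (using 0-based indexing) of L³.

-189

Characteristic polynomial: μ^3 - 3μ^2 - 24μ + 80 = (μ - 4)^2(μ + 5), so the eigenvalues are -5, 4, 4.
μ=-5: eigenvector (-1, 0, -2).
μ=4: eigenvector (2, 1, 2).
μ=4: eigenvector (1, 0, 1).
P = [[-1, 2, 1], [0, 1, 0], [-2, 2, 1]], D = diag(-5, 4, 4), P⁻¹ = [[1, 0, -1], [0, 1, 0], [2, -2, -1]].
L³ = P·diag(-125, 64, 64)·P⁻¹ = [[253, 0, -189], [0, 64, 0], [378, 0, -314]].
The requested entry is -189.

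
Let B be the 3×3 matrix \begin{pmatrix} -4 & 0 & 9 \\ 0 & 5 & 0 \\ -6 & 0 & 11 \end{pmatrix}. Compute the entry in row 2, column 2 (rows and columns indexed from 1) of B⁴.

Characteristic polynomial: r^3 - 12r^2 + 45r - 50 = (r - 5)^2(r - 2), so the eigenvalues are 2, 5, 5.
r=5: eigenvector (-1, 1, -1).
r=2: eigenvector (3, 0, 2).
r=5: eigenvector (1, 0, 1).
P = [[-1, 3, 1], [1, 0, 0], [-1, 2, 1]], D = diag(5, 2, 5), P⁻¹ = [[0, 1, 0], [1, 0, -1], [-2, 1, 3]].
B⁴ = P·diag(625, 16, 625)·P⁻¹ = [[-1202, 0, 1827], [0, 625, 0], [-1218, 0, 1843]].
The requested entry is 625.

625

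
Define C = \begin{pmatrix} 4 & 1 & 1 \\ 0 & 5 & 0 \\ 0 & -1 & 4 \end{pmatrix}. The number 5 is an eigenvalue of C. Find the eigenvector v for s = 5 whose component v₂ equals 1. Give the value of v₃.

C − 5I = [[-1, 1, 1], [0, 0, 0], [0, -1, -1]].
Solving (C − 5I)v = 0 gives the eigenspace spanned by (0, 1, -1).
With v₂ = 1, v = (0, 1, -1), so v₃ = -1.

-1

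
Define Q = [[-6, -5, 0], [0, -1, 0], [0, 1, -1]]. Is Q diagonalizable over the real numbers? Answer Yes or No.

No

Characteristic polynomial: p(λ) = λ^3 + 8λ^2 + 13λ + 6 = (λ + 1)^2(λ + 6).
λ = -1 has algebraic multiplicity 2; rank(Q + 1I) = 2, so geometric multiplicity = 1.
Geometric multiplicity < algebraic multiplicity, so Q is not diagonalizable.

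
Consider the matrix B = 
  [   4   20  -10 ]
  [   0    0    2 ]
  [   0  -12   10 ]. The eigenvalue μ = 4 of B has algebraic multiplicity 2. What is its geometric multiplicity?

B − 4I = [[0, 20, -10], [0, -4, 2], [0, -12, 6]].
This matrix has rank 1, so its null space has dimension 3 − 1 = 2.

2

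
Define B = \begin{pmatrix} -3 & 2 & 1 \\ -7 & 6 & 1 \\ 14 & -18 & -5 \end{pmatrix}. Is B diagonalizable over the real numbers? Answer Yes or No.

No

Characteristic polynomial: p(λ) = λ^3 + 2λ^2 - 15λ - 36 = (λ - 4)(λ + 3)^2.
λ = -3 has algebraic multiplicity 2; rank(B + 3I) = 2, so geometric multiplicity = 1.
Geometric multiplicity < algebraic multiplicity, so B is not diagonalizable.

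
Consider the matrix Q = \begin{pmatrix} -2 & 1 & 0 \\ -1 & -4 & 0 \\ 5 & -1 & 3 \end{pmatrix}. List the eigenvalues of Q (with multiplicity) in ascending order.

Characteristic polynomial: p(s) = s^3 + 3s^2 - 9s - 27 = (s - 3)(s + 3)^2.
Roots (with multiplicity): -3, -3, 3.

-3, -3, 3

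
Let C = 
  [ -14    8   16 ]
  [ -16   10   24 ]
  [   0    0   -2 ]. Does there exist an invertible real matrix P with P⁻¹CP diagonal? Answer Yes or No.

Yes

Characteristic polynomial: p(λ) = λ^3 + 6λ^2 - 4λ - 24 = (λ - 2)(λ + 2)(λ + 6).
All 3 eigenvalues are distinct, so C is diagonalizable.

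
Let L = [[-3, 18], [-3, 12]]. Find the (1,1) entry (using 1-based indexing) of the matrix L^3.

Characteristic polynomial: λ^2 - 9λ + 18 = (λ - 6)(λ - 3), so the eigenvalues are 3, 6.
λ=6: eigenvector (2, 1).
λ=3: eigenvector (3, 1).
P = [[2, 3], [1, 1]], D = diag(6, 3), P⁻¹ = [[-1, 3], [1, -2]].
L³ = P·diag(216, 27)·P⁻¹ = [[-351, 1134], [-189, 594]].
The requested entry is -351.

-351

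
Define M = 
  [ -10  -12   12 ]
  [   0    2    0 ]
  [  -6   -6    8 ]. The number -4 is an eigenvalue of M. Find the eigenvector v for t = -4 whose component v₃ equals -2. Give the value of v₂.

M + 4I = [[-6, -12, 12], [0, 6, 0], [-6, -6, 12]].
Solving (M + 4I)v = 0 gives the eigenspace spanned by (-4, 0, -2).
With v₃ = -2, v = (-4, 0, -2), so v₂ = 0.

0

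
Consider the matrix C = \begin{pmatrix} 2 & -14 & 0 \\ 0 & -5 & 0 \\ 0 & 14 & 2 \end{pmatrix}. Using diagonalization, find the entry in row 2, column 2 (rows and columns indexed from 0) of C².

Characteristic polynomial: μ^3 + μ^2 - 16μ + 20 = (μ - 2)^2(μ + 5), so the eigenvalues are -5, 2, 2.
μ=2: eigenvector (1, 0, 2).
μ=-5: eigenvector (2, 1, -2).
μ=2: eigenvector (0, 0, 1).
P = [[1, 2, 0], [0, 1, 0], [2, -2, 1]], D = diag(2, -5, 2), P⁻¹ = [[1, -2, 0], [0, 1, 0], [-2, 6, 1]].
C² = P·diag(4, 25, 4)·P⁻¹ = [[4, 42, 0], [0, 25, 0], [0, -42, 4]].
The requested entry is 4.

4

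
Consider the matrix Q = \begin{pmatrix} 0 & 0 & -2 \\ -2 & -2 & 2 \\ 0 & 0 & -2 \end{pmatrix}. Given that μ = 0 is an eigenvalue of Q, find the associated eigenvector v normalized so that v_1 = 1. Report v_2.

Q = [[0, 0, -2], [-2, -2, 2], [0, 0, -2]].
Solving (Q)v = 0 gives the eigenspace spanned by (1, -1, 0).
With v_1 = 1, v = (1, -1, 0), so v_2 = -1.

-1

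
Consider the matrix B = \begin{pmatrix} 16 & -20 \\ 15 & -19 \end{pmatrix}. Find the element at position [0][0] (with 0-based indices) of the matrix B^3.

196

Characteristic polynomial: s^2 + 3s - 4 = (s - 1)(s + 4), so the eigenvalues are -4, 1.
s=1: eigenvector (4, 3).
s=-4: eigenvector (1, 1).
P = [[4, 1], [3, 1]], D = diag(1, -4), P⁻¹ = [[1, -1], [-3, 4]].
B³ = P·diag(1, -64)·P⁻¹ = [[196, -260], [195, -259]].
The requested entry is 196.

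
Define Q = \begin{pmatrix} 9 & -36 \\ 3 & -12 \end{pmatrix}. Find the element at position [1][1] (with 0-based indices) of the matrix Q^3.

Characteristic polynomial: r^2 + 3r = r(r + 3), so the eigenvalues are -3, 0.
r=0: eigenvector (4, 1).
r=-3: eigenvector (3, 1).
P = [[4, 3], [1, 1]], D = diag(0, -3), P⁻¹ = [[1, -3], [-1, 4]].
Q³ = P·diag(0, -27)·P⁻¹ = [[81, -324], [27, -108]].
The requested entry is -108.

-108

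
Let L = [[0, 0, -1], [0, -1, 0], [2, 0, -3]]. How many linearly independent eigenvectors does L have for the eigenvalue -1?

2

L + 1I = [[1, 0, -1], [0, 0, 0], [2, 0, -2]].
This matrix has rank 1, so its null space has dimension 3 − 1 = 2.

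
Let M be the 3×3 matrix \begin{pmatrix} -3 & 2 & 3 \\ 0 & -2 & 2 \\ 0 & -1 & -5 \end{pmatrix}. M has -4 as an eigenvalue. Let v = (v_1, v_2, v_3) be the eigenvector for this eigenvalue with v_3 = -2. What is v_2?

2

M + 4I = [[1, 2, 3], [0, 2, 2], [0, -1, -1]].
Solving (M + 4I)v = 0 gives the eigenspace spanned by (2, 2, -2).
With v_3 = -2, v = (2, 2, -2), so v_2 = 2.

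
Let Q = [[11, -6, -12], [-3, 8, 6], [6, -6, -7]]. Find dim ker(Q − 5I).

2

Q − 5I = [[6, -6, -12], [-3, 3, 6], [6, -6, -12]].
This matrix has rank 1, so its null space has dimension 3 − 1 = 2.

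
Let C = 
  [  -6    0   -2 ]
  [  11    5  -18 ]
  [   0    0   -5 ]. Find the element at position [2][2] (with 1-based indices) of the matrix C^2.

25

Characteristic polynomial: r^3 + 6r^2 - 25r - 150 = (r - 5)(r + 5)(r + 6), so the eigenvalues are -6, -5, 5.
r=-5: eigenvector (-2, 4, 1).
r=5: eigenvector (0, 1, 0).
r=-6: eigenvector (1, -1, 0).
P = [[-2, 0, 1], [4, 1, -1], [1, 0, 0]], D = diag(-5, 5, -6), P⁻¹ = [[0, 0, 1], [1, 1, -2], [1, 0, 2]].
C² = P·diag(25, 25, 36)·P⁻¹ = [[36, 0, 22], [-11, 25, -22], [0, 0, 25]].
The requested entry is 25.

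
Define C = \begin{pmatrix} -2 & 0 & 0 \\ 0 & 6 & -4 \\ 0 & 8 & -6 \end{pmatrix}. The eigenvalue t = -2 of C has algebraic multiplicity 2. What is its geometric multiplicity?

C + 2I = [[0, 0, 0], [0, 8, -4], [0, 8, -4]].
This matrix has rank 1, so its null space has dimension 3 − 1 = 2.

2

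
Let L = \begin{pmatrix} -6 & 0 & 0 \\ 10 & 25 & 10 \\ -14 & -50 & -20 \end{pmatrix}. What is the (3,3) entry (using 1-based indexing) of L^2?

Characteristic polynomial: μ^3 + μ^2 - 30μ = μ(μ - 5)(μ + 6), so the eigenvalues are -6, 0, 5.
μ=5: eigenvector (0, 1, -2).
μ=-6: eigenvector (1, 0, -1).
μ=0: eigenvector (0, -2, 5).
P = [[0, 1, 0], [1, 0, -2], [-2, -1, 5]], D = diag(5, -6, 0), P⁻¹ = [[2, 5, 2], [1, 0, 0], [1, 2, 1]].
L² = P·diag(25, 36, 0)·P⁻¹ = [[36, 0, 0], [50, 125, 50], [-136, -250, -100]].
The requested entry is -100.

-100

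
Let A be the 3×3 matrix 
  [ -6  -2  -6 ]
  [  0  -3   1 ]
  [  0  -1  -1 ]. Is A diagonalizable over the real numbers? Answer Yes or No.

Characteristic polynomial: p(μ) = μ^3 + 10μ^2 + 28μ + 24 = (μ + 2)^2(μ + 6).
μ = -2 has algebraic multiplicity 2; rank(A + 2I) = 2, so geometric multiplicity = 1.
Geometric multiplicity < algebraic multiplicity, so A is not diagonalizable.

No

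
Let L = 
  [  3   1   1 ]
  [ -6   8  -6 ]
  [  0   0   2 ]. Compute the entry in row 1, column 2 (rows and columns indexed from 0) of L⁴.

Characteristic polynomial: r^3 - 13r^2 + 52r - 60 = (r - 6)(r - 5)(r - 2), so the eigenvalues are 2, 5, 6.
r=6: eigenvector (1, 3, 0).
r=5: eigenvector (1, 2, 0).
r=2: eigenvector (-1, 0, 1).
P = [[1, 1, -1], [3, 2, 0], [0, 0, 1]], D = diag(6, 5, 2), P⁻¹ = [[-2, 1, -2], [3, -1, 3], [0, 0, 1]].
L⁴ = P·diag(1296, 625, 16)·P⁻¹ = [[-717, 671, -733], [-4026, 2638, -4026], [0, 0, 16]].
The requested entry is -4026.

-4026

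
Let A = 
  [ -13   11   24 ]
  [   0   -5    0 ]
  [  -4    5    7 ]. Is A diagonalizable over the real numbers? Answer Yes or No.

Characteristic polynomial: p(t) = t^3 + 11t^2 + 35t + 25 = (t + 1)(t + 5)^2.
t = -5 has algebraic multiplicity 2; rank(A + 5I) = 2, so geometric multiplicity = 1.
Geometric multiplicity < algebraic multiplicity, so A is not diagonalizable.

No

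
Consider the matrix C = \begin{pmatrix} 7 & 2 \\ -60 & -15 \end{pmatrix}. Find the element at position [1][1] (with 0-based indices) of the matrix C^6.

90105

Characteristic polynomial: t^2 + 8t + 15 = (t + 3)(t + 5), so the eigenvalues are -5, -3.
t=-5: eigenvector (1, -6).
t=-3: eigenvector (1, -5).
P = [[1, 1], [-6, -5]], D = diag(-5, -3), P⁻¹ = [[-5, -1], [6, 1]].
C⁶ = P·diag(15625, 729)·P⁻¹ = [[-73751, -14896], [446880, 90105]].
The requested entry is 90105.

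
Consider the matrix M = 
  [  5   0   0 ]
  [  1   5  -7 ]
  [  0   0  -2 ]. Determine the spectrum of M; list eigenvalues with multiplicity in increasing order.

Characteristic polynomial: p(t) = t^3 - 8t^2 + 5t + 50 = (t - 5)^2(t + 2).
Roots (with multiplicity): -2, 5, 5.

-2, 5, 5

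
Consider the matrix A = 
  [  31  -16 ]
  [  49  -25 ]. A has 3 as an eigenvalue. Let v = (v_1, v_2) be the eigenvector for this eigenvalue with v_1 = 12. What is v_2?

21

A − 3I = [[28, -16], [49, -28]].
Solving (A − 3I)v = 0 gives the eigenspace spanned by (12, 21).
With v_1 = 12, v = (12, 21), so v_2 = 21.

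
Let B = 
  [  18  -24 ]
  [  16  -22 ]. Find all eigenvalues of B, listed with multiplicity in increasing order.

-6, 2

Characteristic polynomial: p(r) = r^2 + 4r - 12 = (r - 2)(r + 6).
Roots (with multiplicity): -6, 2.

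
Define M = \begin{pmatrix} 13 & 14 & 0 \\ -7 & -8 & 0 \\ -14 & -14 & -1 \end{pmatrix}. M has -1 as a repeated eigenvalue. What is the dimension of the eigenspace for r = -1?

M + 1I = [[14, 14, 0], [-7, -7, 0], [-14, -14, 0]].
This matrix has rank 1, so its null space has dimension 3 − 1 = 2.

2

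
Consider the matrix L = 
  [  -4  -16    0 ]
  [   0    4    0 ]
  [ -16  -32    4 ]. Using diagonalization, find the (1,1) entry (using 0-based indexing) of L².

Characteristic polynomial: μ^3 - 4μ^2 - 16μ + 64 = (μ - 4)^2(μ + 4), so the eigenvalues are -4, 4, 4.
μ=-4: eigenvector (1, 0, 2).
μ=4: eigenvector (-2, 1, 0).
μ=4: eigenvector (0, 0, 1).
P = [[1, -2, 0], [0, 1, 0], [2, 0, 1]], D = diag(-4, 4, 4), P⁻¹ = [[1, 2, 0], [0, 1, 0], [-2, -4, 1]].
L² = P·diag(16, 16, 16)·P⁻¹ = [[16, 0, 0], [0, 16, 0], [0, 0, 16]].
The requested entry is 16.

16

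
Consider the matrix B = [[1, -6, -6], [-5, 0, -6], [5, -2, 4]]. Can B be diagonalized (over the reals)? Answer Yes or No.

Yes

Characteristic polynomial: p(t) = t^3 - 5t^2 - 8t + 12 = (t - 6)(t - 1)(t + 2).
All 3 eigenvalues are distinct, so B is diagonalizable.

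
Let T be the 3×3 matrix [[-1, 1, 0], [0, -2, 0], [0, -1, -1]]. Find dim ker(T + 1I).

T + 1I = [[0, 1, 0], [0, -1, 0], [0, -1, 0]].
This matrix has rank 1, so its null space has dimension 3 − 1 = 2.

2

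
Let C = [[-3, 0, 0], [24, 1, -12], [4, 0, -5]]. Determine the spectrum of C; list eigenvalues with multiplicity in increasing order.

Characteristic polynomial: p(λ) = λ^3 + 7λ^2 + 7λ - 15 = (λ - 1)(λ + 3)(λ + 5).
Roots (with multiplicity): -5, -3, 1.

-5, -3, 1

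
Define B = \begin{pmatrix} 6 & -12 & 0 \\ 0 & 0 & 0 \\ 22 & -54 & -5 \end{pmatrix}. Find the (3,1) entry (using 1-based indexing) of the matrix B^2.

22

Characteristic polynomial: t^3 - t^2 - 30t = t(t - 6)(t + 5), so the eigenvalues are -5, 0, 6.
t=6: eigenvector (1, 0, 2).
t=0: eigenvector (2, 1, -2).
t=-5: eigenvector (0, 0, 1).
P = [[1, 2, 0], [0, 1, 0], [2, -2, 1]], D = diag(6, 0, -5), P⁻¹ = [[1, -2, 0], [0, 1, 0], [-2, 6, 1]].
B² = P·diag(36, 0, 25)·P⁻¹ = [[36, -72, 0], [0, 0, 0], [22, 6, 25]].
The requested entry is 22.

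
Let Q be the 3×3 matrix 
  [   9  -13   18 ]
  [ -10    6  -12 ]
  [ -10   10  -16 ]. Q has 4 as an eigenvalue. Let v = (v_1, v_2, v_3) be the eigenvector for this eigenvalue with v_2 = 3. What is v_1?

-3

Q − 4I = [[5, -13, 18], [-10, 2, -12], [-10, 10, -20]].
Solving (Q − 4I)v = 0 gives the eigenspace spanned by (-3, 3, 3).
With v_2 = 3, v = (-3, 3, 3), so v_1 = -3.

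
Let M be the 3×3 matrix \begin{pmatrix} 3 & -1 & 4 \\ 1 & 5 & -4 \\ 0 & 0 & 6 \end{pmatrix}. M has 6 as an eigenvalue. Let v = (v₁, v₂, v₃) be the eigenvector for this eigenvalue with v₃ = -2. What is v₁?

M − 6I = [[-3, -1, 4], [1, -1, -4], [0, 0, 0]].
Solving (M − 6I)v = 0 gives the eigenspace spanned by (-4, 4, -2).
With v₃ = -2, v = (-4, 4, -2), so v₁ = -4.

-4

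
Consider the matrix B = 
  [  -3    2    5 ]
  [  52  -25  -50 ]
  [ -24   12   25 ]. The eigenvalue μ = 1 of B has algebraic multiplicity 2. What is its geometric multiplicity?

B − 1I = [[-4, 2, 5], [52, -26, -50], [-24, 12, 24]].
This matrix has rank 2, so its null space has dimension 3 − 2 = 1.

1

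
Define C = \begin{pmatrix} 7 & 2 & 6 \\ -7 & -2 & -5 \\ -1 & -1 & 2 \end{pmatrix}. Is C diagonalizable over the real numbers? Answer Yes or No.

No

Characteristic polynomial: p(s) = s^3 - 7s^2 + 11s - 5 = (s - 5)(s - 1)^2.
s = 1 has algebraic multiplicity 2; rank(C − 1I) = 2, so geometric multiplicity = 1.
Geometric multiplicity < algebraic multiplicity, so C is not diagonalizable.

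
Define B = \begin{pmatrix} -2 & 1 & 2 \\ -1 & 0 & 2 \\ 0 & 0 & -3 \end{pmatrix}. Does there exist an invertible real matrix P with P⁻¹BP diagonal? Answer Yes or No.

Characteristic polynomial: p(t) = t^3 + 5t^2 + 7t + 3 = (t + 1)^2(t + 3).
t = -1 has algebraic multiplicity 2; rank(B + 1I) = 2, so geometric multiplicity = 1.
Geometric multiplicity < algebraic multiplicity, so B is not diagonalizable.

No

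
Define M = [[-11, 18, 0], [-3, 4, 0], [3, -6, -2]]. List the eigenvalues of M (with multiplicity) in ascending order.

Characteristic polynomial: p(r) = r^3 + 9r^2 + 24r + 20 = (r + 2)^2(r + 5).
Roots (with multiplicity): -5, -2, -2.

-5, -2, -2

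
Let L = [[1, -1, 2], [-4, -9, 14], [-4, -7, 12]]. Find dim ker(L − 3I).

1

L − 3I = [[-2, -1, 2], [-4, -12, 14], [-4, -7, 9]].
This matrix has rank 2, so its null space has dimension 3 − 2 = 1.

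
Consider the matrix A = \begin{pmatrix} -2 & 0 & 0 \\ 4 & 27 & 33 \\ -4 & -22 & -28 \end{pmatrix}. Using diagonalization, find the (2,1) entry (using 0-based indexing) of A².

22

Characteristic polynomial: s^3 + 3s^2 - 28s - 60 = (s - 5)(s + 2)(s + 6), so the eigenvalues are -6, -2, 5.
s=5: eigenvector (0, 3, -2).
s=-6: eigenvector (0, 1, -1).
s=-2: eigenvector (1, 1, -1).
P = [[0, 0, 1], [3, 1, 1], [-2, -1, -1]], D = diag(5, -6, -2), P⁻¹ = [[0, 1, 1], [-1, -2, -3], [1, 0, 0]].
A² = P·diag(25, 36, 4)·P⁻¹ = [[4, 0, 0], [-32, 3, -33], [32, 22, 58]].
The requested entry is 22.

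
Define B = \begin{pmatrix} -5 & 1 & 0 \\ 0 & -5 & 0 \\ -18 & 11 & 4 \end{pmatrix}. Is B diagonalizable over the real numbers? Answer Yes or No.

No

Characteristic polynomial: p(r) = r^3 + 6r^2 - 15r - 100 = (r - 4)(r + 5)^2.
r = -5 has algebraic multiplicity 2; rank(B + 5I) = 2, so geometric multiplicity = 1.
Geometric multiplicity < algebraic multiplicity, so B is not diagonalizable.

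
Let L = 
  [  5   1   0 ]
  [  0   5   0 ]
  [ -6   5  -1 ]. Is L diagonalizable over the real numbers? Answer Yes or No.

Characteristic polynomial: p(s) = s^3 - 9s^2 + 15s + 25 = (s - 5)^2(s + 1).
s = 5 has algebraic multiplicity 2; rank(L − 5I) = 2, so geometric multiplicity = 1.
Geometric multiplicity < algebraic multiplicity, so L is not diagonalizable.

No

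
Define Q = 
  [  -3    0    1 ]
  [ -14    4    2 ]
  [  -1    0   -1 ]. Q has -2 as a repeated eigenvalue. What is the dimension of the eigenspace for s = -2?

Q + 2I = [[-1, 0, 1], [-14, 6, 2], [-1, 0, 1]].
This matrix has rank 2, so its null space has dimension 3 − 2 = 1.

1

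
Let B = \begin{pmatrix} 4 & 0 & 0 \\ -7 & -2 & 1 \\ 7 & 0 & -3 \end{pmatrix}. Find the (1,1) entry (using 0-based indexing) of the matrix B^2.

Characteristic polynomial: r^3 + r^2 - 14r - 24 = (r - 4)(r + 2)(r + 3), so the eigenvalues are -3, -2, 4.
r=4: eigenvector (1, -1, 1).
r=-3: eigenvector (0, -1, 1).
r=-2: eigenvector (0, 1, 0).
P = [[1, 0, 0], [-1, -1, 1], [1, 1, 0]], D = diag(4, -3, -2), P⁻¹ = [[1, 0, 0], [-1, 0, 1], [0, 1, 1]].
B² = P·diag(16, 9, 4)·P⁻¹ = [[16, 0, 0], [-7, 4, -5], [7, 0, 9]].
The requested entry is 4.

4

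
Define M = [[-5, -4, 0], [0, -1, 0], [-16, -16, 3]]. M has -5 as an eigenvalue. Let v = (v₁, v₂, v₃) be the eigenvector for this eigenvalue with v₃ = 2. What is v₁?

1

M + 5I = [[0, -4, 0], [0, 4, 0], [-16, -16, 8]].
Solving (M + 5I)v = 0 gives the eigenspace spanned by (1, 0, 2).
With v₃ = 2, v = (1, 0, 2), so v₁ = 1.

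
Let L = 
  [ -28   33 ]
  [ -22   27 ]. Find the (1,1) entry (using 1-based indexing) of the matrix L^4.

Characteristic polynomial: λ^2 + λ - 30 = (λ - 5)(λ + 6), so the eigenvalues are -6, 5.
λ=-6: eigenvector (-3, -2).
λ=5: eigenvector (1, 1).
P = [[-3, 1], [-2, 1]], D = diag(-6, 5), P⁻¹ = [[-1, 1], [-2, 3]].
L⁴ = P·diag(1296, 625)·P⁻¹ = [[2638, -2013], [1342, -717]].
The requested entry is 2638.

2638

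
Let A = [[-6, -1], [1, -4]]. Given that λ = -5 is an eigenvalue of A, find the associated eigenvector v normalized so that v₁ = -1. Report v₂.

1

A + 5I = [[-1, -1], [1, 1]].
Solving (A + 5I)v = 0 gives the eigenspace spanned by (-1, 1).
With v₁ = -1, v = (-1, 1), so v₂ = 1.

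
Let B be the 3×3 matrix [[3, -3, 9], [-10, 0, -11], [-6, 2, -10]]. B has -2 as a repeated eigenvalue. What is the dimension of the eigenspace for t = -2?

B + 2I = [[5, -3, 9], [-10, 2, -11], [-6, 2, -8]].
This matrix has rank 2, so its null space has dimension 3 − 2 = 1.

1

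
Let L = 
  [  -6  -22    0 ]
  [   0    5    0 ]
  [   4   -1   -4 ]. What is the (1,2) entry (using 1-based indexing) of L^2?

22

Characteristic polynomial: t^3 + 5t^2 - 26t - 120 = (t - 5)(t + 4)(t + 6), so the eigenvalues are -6, -4, 5.
t=5: eigenvector (-2, 1, -1).
t=-6: eigenvector (1, 0, -2).
t=-4: eigenvector (0, 0, 1).
P = [[-2, 1, 0], [1, 0, 0], [-1, -2, 1]], D = diag(5, -6, -4), P⁻¹ = [[0, 1, 0], [1, 2, 0], [2, 5, 1]].
L² = P·diag(25, 36, 16)·P⁻¹ = [[36, 22, 0], [0, 25, 0], [-40, -89, 16]].
The requested entry is 22.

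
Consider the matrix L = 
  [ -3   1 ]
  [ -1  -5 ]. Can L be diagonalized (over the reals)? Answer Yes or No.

Characteristic polynomial: p(λ) = λ^2 + 8λ + 16 = (λ + 4)^2.
λ = -4 has algebraic multiplicity 2; rank(L + 4I) = 1, so geometric multiplicity = 1.
Geometric multiplicity < algebraic multiplicity, so L is not diagonalizable.

No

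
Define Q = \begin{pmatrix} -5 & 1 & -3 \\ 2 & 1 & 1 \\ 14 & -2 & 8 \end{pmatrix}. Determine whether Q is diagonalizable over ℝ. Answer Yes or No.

No

Characteristic polynomial: p(r) = r^3 - 4r^2 + 5r - 2 = (r - 2)(r - 1)^2.
r = 1 has algebraic multiplicity 2; rank(Q − 1I) = 2, so geometric multiplicity = 1.
Geometric multiplicity < algebraic multiplicity, so Q is not diagonalizable.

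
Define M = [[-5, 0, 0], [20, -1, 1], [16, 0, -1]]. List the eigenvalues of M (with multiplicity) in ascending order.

Characteristic polynomial: p(r) = r^3 + 7r^2 + 11r + 5 = (r + 1)^2(r + 5).
Roots (with multiplicity): -5, -1, -1.

-5, -1, -1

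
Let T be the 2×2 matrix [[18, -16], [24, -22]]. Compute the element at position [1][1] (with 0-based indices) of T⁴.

Characteristic polynomial: s^2 + 4s - 12 = (s - 2)(s + 6), so the eigenvalues are -6, 2.
s=-6: eigenvector (-2, -3).
s=2: eigenvector (1, 1).
P = [[-2, 1], [-3, 1]], D = diag(-6, 2), P⁻¹ = [[1, -1], [3, -2]].
T⁴ = P·diag(1296, 16)·P⁻¹ = [[-2544, 2560], [-3840, 3856]].
The requested entry is 3856.

3856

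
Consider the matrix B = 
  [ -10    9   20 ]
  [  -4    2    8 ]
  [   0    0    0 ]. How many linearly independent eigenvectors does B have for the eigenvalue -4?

B + 4I = [[-6, 9, 20], [-4, 6, 8], [0, 0, 4]].
This matrix has rank 2, so its null space has dimension 3 − 2 = 1.

1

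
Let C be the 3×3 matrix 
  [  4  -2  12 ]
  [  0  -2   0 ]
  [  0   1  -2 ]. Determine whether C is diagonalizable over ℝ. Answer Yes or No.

No

Characteristic polynomial: p(r) = r^3 - 12r - 16 = (r - 4)(r + 2)^2.
r = -2 has algebraic multiplicity 2; rank(C + 2I) = 2, so geometric multiplicity = 1.
Geometric multiplicity < algebraic multiplicity, so C is not diagonalizable.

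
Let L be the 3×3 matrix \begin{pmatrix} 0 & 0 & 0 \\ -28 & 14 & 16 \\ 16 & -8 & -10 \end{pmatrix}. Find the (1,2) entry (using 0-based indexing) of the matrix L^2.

64

Characteristic polynomial: μ^3 - 4μ^2 - 12μ = μ(μ - 6)(μ + 2), so the eigenvalues are -2, 0, 6.
μ=0: eigenvector (1, 2, 0).
μ=-2: eigenvector (0, -1, 1).
μ=6: eigenvector (0, -2, 1).
P = [[1, 0, 0], [2, -1, -2], [0, 1, 1]], D = diag(0, -2, 6), P⁻¹ = [[1, 0, 0], [-2, 1, 2], [2, -1, -1]].
L² = P·diag(0, 4, 36)·P⁻¹ = [[0, 0, 0], [-136, 68, 64], [64, -32, -28]].
The requested entry is 64.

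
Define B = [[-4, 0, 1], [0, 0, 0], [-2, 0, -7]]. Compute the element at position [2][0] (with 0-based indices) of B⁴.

Characteristic polynomial: r^3 + 11r^2 + 30r = r(r + 5)(r + 6), so the eigenvalues are -6, -5, 0.
r=-6: eigenvector (-1, 0, 2).
r=0: eigenvector (0, 1, 0).
r=-5: eigenvector (-1, 0, 1).
P = [[-1, 0, -1], [0, 1, 0], [2, 0, 1]], D = diag(-6, 0, -5), P⁻¹ = [[1, 0, 1], [0, 1, 0], [-2, 0, -1]].
B⁴ = P·diag(1296, 0, 625)·P⁻¹ = [[-46, 0, -671], [0, 0, 0], [1342, 0, 1967]].
The requested entry is 1342.

1342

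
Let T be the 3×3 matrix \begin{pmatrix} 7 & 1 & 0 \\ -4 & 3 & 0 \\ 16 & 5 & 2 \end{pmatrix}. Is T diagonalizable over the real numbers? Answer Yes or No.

No

Characteristic polynomial: p(μ) = μ^3 - 12μ^2 + 45μ - 50 = (μ - 5)^2(μ - 2).
μ = 5 has algebraic multiplicity 2; rank(T − 5I) = 2, so geometric multiplicity = 1.
Geometric multiplicity < algebraic multiplicity, so T is not diagonalizable.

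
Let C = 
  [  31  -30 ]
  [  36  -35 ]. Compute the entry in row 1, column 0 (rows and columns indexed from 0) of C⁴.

-3744

Characteristic polynomial: s^2 + 4s - 5 = (s - 1)(s + 5), so the eigenvalues are -5, 1.
s=1: eigenvector (1, 1).
s=-5: eigenvector (5, 6).
P = [[1, 5], [1, 6]], D = diag(1, -5), P⁻¹ = [[6, -5], [-1, 1]].
C⁴ = P·diag(1, 625)·P⁻¹ = [[-3119, 3120], [-3744, 3745]].
The requested entry is -3744.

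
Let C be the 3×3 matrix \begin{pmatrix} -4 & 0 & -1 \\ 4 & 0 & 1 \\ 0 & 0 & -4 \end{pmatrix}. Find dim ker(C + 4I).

C + 4I = [[0, 0, -1], [4, 4, 1], [0, 0, 0]].
This matrix has rank 2, so its null space has dimension 3 − 2 = 1.

1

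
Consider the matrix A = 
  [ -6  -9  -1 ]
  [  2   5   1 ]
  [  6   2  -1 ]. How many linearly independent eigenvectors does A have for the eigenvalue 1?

1

A − 1I = [[-7, -9, -1], [2, 4, 1], [6, 2, -2]].
This matrix has rank 2, so its null space has dimension 3 − 2 = 1.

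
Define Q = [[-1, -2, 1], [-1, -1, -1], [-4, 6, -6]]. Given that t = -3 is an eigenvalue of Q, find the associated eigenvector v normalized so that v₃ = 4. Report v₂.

2

Q + 3I = [[2, -2, 1], [-1, 2, -1], [-4, 6, -3]].
Solving (Q + 3I)v = 0 gives the eigenspace spanned by (0, 2, 4).
With v₃ = 4, v = (0, 2, 4), so v₂ = 2.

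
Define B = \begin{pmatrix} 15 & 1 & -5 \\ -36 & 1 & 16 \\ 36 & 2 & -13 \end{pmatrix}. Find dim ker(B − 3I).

B − 3I = [[12, 1, -5], [-36, -2, 16], [36, 2, -16]].
This matrix has rank 2, so its null space has dimension 3 − 2 = 1.

1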